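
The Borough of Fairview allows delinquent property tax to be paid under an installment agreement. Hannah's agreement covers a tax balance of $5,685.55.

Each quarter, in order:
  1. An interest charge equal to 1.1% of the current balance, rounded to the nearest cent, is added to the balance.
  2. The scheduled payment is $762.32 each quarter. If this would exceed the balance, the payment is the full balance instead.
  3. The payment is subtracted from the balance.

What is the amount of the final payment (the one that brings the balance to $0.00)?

Quarter 1: opening $5,685.55; interest $62.54 → $5,748.09; payment $762.32; balance $4,985.77
Quarter 2: opening $4,985.77; interest $54.84 → $5,040.61; payment $762.32; balance $4,278.29
Quarter 3: opening $4,278.29; interest $47.06 → $4,325.35; payment $762.32; balance $3,563.03
Quarter 4: opening $3,563.03; interest $39.19 → $3,602.22; payment $762.32; balance $2,839.90
Quarter 5: opening $2,839.90; interest $31.24 → $2,871.14; payment $762.32; balance $2,108.82
Quarter 6: opening $2,108.82; interest $23.20 → $2,132.02; payment $762.32; balance $1,369.70
Quarter 7: opening $1,369.70; interest $15.07 → $1,384.77; payment $762.32; balance $622.45
Quarter 8: opening $622.45; interest $6.85 → $629.30; payment $629.30; balance $0.00

$629.30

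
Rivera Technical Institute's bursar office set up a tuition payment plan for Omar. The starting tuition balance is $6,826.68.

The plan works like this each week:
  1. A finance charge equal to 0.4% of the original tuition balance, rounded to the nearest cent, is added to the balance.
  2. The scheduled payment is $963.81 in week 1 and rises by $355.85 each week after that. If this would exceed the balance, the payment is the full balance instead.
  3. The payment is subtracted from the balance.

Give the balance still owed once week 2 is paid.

$4,597.83

Week 1: opening $6,826.68; interest $27.31 → $6,853.99; payment $963.81; balance $5,890.18
Week 2: opening $5,890.18; interest $27.31 → $5,917.49; payment $1,319.66; balance $4,597.83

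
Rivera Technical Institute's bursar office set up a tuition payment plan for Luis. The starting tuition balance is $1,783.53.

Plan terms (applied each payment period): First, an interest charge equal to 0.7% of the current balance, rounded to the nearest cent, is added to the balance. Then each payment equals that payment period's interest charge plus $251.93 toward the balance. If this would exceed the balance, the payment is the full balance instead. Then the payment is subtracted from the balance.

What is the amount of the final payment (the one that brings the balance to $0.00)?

$20.16

Payment period 1: opening $1,783.53; interest $12.48 → $1,796.01; payment $264.41; balance $1,531.60
Payment period 2: opening $1,531.60; interest $10.72 → $1,542.32; payment $262.65; balance $1,279.67
Payment period 3: opening $1,279.67; interest $8.96 → $1,288.63; payment $260.89; balance $1,027.74
Payment period 4: opening $1,027.74; interest $7.19 → $1,034.93; payment $259.12; balance $775.81
Payment period 5: opening $775.81; interest $5.43 → $781.24; payment $257.36; balance $523.88
Payment period 6: opening $523.88; interest $3.67 → $527.55; payment $255.60; balance $271.95
Payment period 7: opening $271.95; interest $1.90 → $273.85; payment $253.83; balance $20.02
Payment period 8: opening $20.02; interest $0.14 → $20.16; payment $20.16; balance $0.00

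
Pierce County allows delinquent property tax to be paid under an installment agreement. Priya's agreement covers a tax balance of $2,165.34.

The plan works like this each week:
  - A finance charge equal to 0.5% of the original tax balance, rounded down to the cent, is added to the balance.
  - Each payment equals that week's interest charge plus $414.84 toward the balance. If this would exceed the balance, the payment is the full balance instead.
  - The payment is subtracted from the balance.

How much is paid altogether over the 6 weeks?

$2,230.26

Week 1: opening $2,165.34; interest $10.82 → $2,176.16; payment $425.66; balance $1,750.50
Week 2: opening $1,750.50; interest $10.82 → $1,761.32; payment $425.66; balance $1,335.66
Week 3: opening $1,335.66; interest $10.82 → $1,346.48; payment $425.66; balance $920.82
Week 4: opening $920.82; interest $10.82 → $931.64; payment $425.66; balance $505.98
Week 5: opening $505.98; interest $10.82 → $516.80; payment $425.66; balance $91.14
Week 6: opening $91.14; interest $10.82 → $101.96; payment $101.96; balance $0.00
Total paid: $2,230.26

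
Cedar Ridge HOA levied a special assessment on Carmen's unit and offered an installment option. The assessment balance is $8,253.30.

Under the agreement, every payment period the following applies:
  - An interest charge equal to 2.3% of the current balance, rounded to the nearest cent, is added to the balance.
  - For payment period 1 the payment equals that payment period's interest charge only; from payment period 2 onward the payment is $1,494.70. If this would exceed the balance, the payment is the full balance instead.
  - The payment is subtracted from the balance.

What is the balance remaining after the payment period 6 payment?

$1,421.82

Payment period 1: opening $8,253.30; interest $189.83 → $8,443.13; payment $189.83; balance $8,253.30
Payment period 2: opening $8,253.30; interest $189.83 → $8,443.13; payment $1,494.70; balance $6,948.43
Payment period 3: opening $6,948.43; interest $159.81 → $7,108.24; payment $1,494.70; balance $5,613.54
Payment period 4: opening $5,613.54; interest $129.11 → $5,742.65; payment $1,494.70; balance $4,247.95
Payment period 5: opening $4,247.95; interest $97.70 → $4,345.65; payment $1,494.70; balance $2,850.95
Payment period 6: opening $2,850.95; interest $65.57 → $2,916.52; payment $1,494.70; balance $1,421.82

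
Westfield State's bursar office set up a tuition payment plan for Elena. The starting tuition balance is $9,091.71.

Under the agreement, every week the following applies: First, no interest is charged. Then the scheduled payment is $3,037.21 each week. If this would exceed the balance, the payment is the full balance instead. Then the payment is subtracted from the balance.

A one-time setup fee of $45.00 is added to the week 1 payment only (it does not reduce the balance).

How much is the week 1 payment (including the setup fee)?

$3,082.21

Week 1: $9,091.71 − $3,037.21 (+ $45.00 fee) → $6,054.50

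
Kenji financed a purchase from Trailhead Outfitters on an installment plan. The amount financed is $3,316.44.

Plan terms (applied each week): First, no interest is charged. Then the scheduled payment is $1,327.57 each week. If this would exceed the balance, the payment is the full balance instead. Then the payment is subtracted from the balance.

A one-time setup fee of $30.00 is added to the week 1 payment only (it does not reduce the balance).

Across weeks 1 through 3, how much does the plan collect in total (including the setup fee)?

$3,346.44

# | Opening | Payment | Fee | End bal
1 | $3,316.44 | $1,327.57 | $30.00 | $1,988.87
2 | $1,988.87 | $1,327.57 | — | $661.30
3 | $661.30 | $661.30 | — | $0.00
Total paid: $3,346.44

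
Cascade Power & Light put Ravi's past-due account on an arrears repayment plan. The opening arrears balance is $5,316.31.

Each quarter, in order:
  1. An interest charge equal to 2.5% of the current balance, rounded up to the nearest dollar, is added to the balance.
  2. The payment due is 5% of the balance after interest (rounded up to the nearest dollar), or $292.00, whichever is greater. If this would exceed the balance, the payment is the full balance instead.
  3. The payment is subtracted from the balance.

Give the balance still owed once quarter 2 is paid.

Quarter 1: opening $5,316.31; interest $133.00 → $5,449.31; payment $292.00; balance $5,157.31
Quarter 2: opening $5,157.31; interest $129.00 → $5,286.31; payment $292.00; balance $4,994.31

$4,994.31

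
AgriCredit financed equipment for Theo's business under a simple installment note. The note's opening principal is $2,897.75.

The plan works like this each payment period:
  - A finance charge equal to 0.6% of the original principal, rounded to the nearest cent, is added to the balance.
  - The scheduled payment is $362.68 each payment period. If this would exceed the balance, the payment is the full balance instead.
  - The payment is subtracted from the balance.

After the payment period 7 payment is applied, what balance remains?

$480.72

Payment period 1: $2,897.75 +$17.39 interest = $2,915.14; pay $362.68 → $2,552.46
Payment period 2: $2,552.46 +$17.39 interest = $2,569.85; pay $362.68 → $2,207.17
Payment period 3: $2,207.17 +$17.39 interest = $2,224.56; pay $362.68 → $1,861.88
Payment period 4: $1,861.88 +$17.39 interest = $1,879.27; pay $362.68 → $1,516.59
Payment period 5: $1,516.59 +$17.39 interest = $1,533.98; pay $362.68 → $1,171.30
Payment period 6: $1,171.30 +$17.39 interest = $1,188.69; pay $362.68 → $826.01
Payment period 7: $826.01 +$17.39 interest = $843.40; pay $362.68 → $480.72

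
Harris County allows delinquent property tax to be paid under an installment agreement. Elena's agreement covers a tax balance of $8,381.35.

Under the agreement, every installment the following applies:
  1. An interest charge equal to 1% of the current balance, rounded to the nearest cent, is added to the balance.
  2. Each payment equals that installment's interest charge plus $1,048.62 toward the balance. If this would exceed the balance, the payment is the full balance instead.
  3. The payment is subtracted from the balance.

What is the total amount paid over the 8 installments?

$8,758.24

Installment 1: opening $8,381.35; interest $83.81 → $8,465.16; payment $1,132.43; balance $7,332.73
Installment 2: opening $7,332.73; interest $73.33 → $7,406.06; payment $1,121.95; balance $6,284.11
Installment 3: opening $6,284.11; interest $62.84 → $6,346.95; payment $1,111.46; balance $5,235.49
Installment 4: opening $5,235.49; interest $52.35 → $5,287.84; payment $1,100.97; balance $4,186.87
Installment 5: opening $4,186.87; interest $41.87 → $4,228.74; payment $1,090.49; balance $3,138.25
Installment 6: opening $3,138.25; interest $31.38 → $3,169.63; payment $1,080.00; balance $2,089.63
Installment 7: opening $2,089.63; interest $20.90 → $2,110.53; payment $1,069.52; balance $1,041.01
Installment 8: opening $1,041.01; interest $10.41 → $1,051.42; payment $1,051.42; balance $0.00
Total paid: $8,758.24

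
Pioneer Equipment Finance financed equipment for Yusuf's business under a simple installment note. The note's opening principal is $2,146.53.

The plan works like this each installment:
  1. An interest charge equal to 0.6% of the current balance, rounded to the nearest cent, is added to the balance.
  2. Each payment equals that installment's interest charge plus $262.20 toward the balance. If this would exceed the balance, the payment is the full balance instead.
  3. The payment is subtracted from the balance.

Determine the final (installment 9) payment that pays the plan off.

$49.22

# | Opening | Interest | Payment | End bal
1 | $2,146.53 | $12.88 | $275.08 | $1,884.33
2 | $1,884.33 | $11.31 | $273.51 | $1,622.13
3 | $1,622.13 | $9.73 | $271.93 | $1,359.93
4 | $1,359.93 | $8.16 | $270.36 | $1,097.73
5 | $1,097.73 | $6.59 | $268.79 | $835.53
6 | $835.53 | $5.01 | $267.21 | $573.33
7 | $573.33 | $3.44 | $265.64 | $311.13
8 | $311.13 | $1.87 | $264.07 | $48.93
9 | $48.93 | $0.29 | $49.22 | $0.00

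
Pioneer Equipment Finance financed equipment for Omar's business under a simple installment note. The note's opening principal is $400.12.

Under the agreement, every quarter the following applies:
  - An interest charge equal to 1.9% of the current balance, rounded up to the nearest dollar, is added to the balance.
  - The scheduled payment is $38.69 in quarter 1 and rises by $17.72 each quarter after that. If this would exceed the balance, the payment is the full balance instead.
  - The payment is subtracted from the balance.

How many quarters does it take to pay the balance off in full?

6

Quarter 1: opening $400.12; interest $8.00 → $408.12; payment $38.69; balance $369.43
Quarter 2: opening $369.43; interest $8.00 → $377.43; payment $56.41; balance $321.02
Quarter 3: opening $321.02; interest $7.00 → $328.02; payment $74.13; balance $253.89
Quarter 4: opening $253.89; interest $5.00 → $258.89; payment $91.85; balance $167.04
Quarter 5: opening $167.04; interest $4.00 → $171.04; payment $109.57; balance $61.47
Quarter 6: opening $61.47; interest $2.00 → $63.47; payment $63.47; balance $0.00
Balance reaches $0.00 in quarter 6.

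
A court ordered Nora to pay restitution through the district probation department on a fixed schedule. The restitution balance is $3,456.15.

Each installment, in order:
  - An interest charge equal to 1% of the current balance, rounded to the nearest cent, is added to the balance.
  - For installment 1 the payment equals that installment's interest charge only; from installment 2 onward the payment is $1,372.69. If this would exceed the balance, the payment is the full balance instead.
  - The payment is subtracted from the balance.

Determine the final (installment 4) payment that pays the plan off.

Installment 1: $3,456.15 +$34.56 interest = $3,490.71; pay $34.56 → $3,456.15
Installment 2: $3,456.15 +$34.56 interest = $3,490.71; pay $1,372.69 → $2,118.02
Installment 3: $2,118.02 +$21.18 interest = $2,139.20; pay $1,372.69 → $766.51
Installment 4: $766.51 +$7.67 interest = $774.18; pay $774.18 → $0.00

$774.18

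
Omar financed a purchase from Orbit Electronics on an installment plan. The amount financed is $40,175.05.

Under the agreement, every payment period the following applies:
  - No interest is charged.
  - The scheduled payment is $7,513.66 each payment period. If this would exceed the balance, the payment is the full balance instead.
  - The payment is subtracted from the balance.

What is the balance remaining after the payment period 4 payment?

Payment period 1: $40,175.05 − $7,513.66 → $32,661.39
Payment period 2: $32,661.39 − $7,513.66 → $25,147.73
Payment period 3: $25,147.73 − $7,513.66 → $17,634.07
Payment period 4: $17,634.07 − $7,513.66 → $10,120.41

$10,120.41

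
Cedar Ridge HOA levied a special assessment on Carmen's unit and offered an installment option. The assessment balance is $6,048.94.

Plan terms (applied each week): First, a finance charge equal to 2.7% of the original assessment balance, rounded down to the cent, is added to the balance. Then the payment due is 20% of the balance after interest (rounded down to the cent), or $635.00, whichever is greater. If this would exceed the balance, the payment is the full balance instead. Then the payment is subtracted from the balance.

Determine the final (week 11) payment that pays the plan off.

Week 1: opening $6,048.94; interest $163.32 → $6,212.26; payment $1,242.45; balance $4,969.81
Week 2: opening $4,969.81; interest $163.32 → $5,133.13; payment $1,026.62; balance $4,106.51
Week 3: opening $4,106.51; interest $163.32 → $4,269.83; payment $853.96; balance $3,415.87
Week 4: opening $3,415.87; interest $163.32 → $3,579.19; payment $715.83; balance $2,863.36
Week 5: opening $2,863.36; interest $163.32 → $3,026.68; payment $635.00; balance $2,391.68
Week 6: opening $2,391.68; interest $163.32 → $2,555.00; payment $635.00; balance $1,920.00
Week 7: opening $1,920.00; interest $163.32 → $2,083.32; payment $635.00; balance $1,448.32
Week 8: opening $1,448.32; interest $163.32 → $1,611.64; payment $635.00; balance $976.64
Week 9: opening $976.64; interest $163.32 → $1,139.96; payment $635.00; balance $504.96
Week 10: opening $504.96; interest $163.32 → $668.28; payment $635.00; balance $33.28
Week 11: opening $33.28; interest $163.32 → $196.60; payment $196.60; balance $0.00

$196.60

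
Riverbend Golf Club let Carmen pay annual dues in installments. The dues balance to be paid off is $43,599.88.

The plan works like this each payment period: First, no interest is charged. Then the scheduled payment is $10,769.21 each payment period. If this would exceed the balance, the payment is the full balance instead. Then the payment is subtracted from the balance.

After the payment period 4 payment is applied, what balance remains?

$523.04

Payment period 1: opening $43,599.88; payment $10,769.21; balance $32,830.67
Payment period 2: opening $32,830.67; payment $10,769.21; balance $22,061.46
Payment period 3: opening $22,061.46; payment $10,769.21; balance $11,292.25
Payment period 4: opening $11,292.25; payment $10,769.21; balance $523.04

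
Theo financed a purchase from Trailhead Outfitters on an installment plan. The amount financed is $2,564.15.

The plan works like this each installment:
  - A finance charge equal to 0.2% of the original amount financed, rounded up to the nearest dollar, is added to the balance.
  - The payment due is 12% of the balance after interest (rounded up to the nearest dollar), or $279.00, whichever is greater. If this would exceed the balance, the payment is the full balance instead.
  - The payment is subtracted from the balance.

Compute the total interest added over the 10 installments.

Installment 1: opening $2,564.15; interest $6.00 → $2,570.15; payment $309.00; balance $2,261.15
Installment 2: opening $2,261.15; interest $6.00 → $2,267.15; payment $279.00; balance $1,988.15
Installment 3: opening $1,988.15; interest $6.00 → $1,994.15; payment $279.00; balance $1,715.15
Installment 4: opening $1,715.15; interest $6.00 → $1,721.15; payment $279.00; balance $1,442.15
Installment 5: opening $1,442.15; interest $6.00 → $1,448.15; payment $279.00; balance $1,169.15
Installment 6: opening $1,169.15; interest $6.00 → $1,175.15; payment $279.00; balance $896.15
Installment 7: opening $896.15; interest $6.00 → $902.15; payment $279.00; balance $623.15
Installment 8: opening $623.15; interest $6.00 → $629.15; payment $279.00; balance $350.15
Installment 9: opening $350.15; interest $6.00 → $356.15; payment $279.00; balance $77.15
Installment 10: opening $77.15; interest $6.00 → $83.15; payment $83.15; balance $0.00
Total interest: $6.00 + $6.00 + $6.00 + $6.00 + $6.00 + $6.00 + $6.00 + $6.00 + $6.00 + $6.00 = $60.00

$60.00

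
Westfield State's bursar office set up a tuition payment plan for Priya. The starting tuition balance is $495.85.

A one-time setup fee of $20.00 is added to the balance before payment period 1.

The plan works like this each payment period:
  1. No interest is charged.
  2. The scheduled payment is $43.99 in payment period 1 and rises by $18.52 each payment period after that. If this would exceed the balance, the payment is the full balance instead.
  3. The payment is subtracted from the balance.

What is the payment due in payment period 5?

$118.07

# | Opening | Payment | End bal
1 | $515.85 | $43.99 | $471.86
2 | $471.86 | $62.51 | $409.35
3 | $409.35 | $81.03 | $328.32
4 | $328.32 | $99.55 | $228.77
5 | $228.77 | $118.07 | $110.70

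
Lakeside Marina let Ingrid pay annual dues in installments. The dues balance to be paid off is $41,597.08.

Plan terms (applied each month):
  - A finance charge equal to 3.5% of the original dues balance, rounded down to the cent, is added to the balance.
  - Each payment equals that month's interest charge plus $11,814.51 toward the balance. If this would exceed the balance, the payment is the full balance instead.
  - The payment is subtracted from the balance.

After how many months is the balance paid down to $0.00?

Month 1: opening $41,597.08; interest $1,455.89 → $43,052.97; payment $13,270.40; balance $29,782.57
Month 2: opening $29,782.57; interest $1,455.89 → $31,238.46; payment $13,270.40; balance $17,968.06
Month 3: opening $17,968.06; interest $1,455.89 → $19,423.95; payment $13,270.40; balance $6,153.55
Month 4: opening $6,153.55; interest $1,455.89 → $7,609.44; payment $7,609.44; balance $0.00
Balance reaches $0.00 in month 4.

4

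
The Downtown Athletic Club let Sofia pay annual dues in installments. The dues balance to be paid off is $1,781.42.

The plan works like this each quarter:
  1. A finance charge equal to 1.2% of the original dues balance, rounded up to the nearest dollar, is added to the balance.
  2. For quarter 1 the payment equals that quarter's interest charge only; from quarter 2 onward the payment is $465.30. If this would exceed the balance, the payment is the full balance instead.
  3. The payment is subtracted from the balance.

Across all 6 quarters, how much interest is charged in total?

Quarter 1: opening $1,781.42; interest $22.00 → $1,803.42; payment $22.00; balance $1,781.42
Quarter 2: opening $1,781.42; interest $22.00 → $1,803.42; payment $465.30; balance $1,338.12
Quarter 3: opening $1,338.12; interest $22.00 → $1,360.12; payment $465.30; balance $894.82
Quarter 4: opening $894.82; interest $22.00 → $916.82; payment $465.30; balance $451.52
Quarter 5: opening $451.52; interest $22.00 → $473.52; payment $465.30; balance $8.22
Quarter 6: opening $8.22; interest $22.00 → $30.22; payment $30.22; balance $0.00
Total interest: $22.00 + $22.00 + $22.00 + $22.00 + $22.00 + $22.00 = $132.00

$132.00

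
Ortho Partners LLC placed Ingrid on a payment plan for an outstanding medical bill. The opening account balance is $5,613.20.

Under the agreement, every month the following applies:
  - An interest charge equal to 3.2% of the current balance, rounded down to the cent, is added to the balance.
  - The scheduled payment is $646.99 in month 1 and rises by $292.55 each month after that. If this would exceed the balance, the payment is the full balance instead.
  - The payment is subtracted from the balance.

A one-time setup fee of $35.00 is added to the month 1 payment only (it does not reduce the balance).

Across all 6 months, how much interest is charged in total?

Month 1: $5,613.20 +$179.62 interest = $5,792.82; pay $646.99 (+ $35.00 fee) → $5,145.83
Month 2: $5,145.83 +$164.66 interest = $5,310.49; pay $939.54 → $4,370.95
Month 3: $4,370.95 +$139.87 interest = $4,510.82; pay $1,232.09 → $3,278.73
Month 4: $3,278.73 +$104.91 interest = $3,383.64; pay $1,524.64 → $1,859.00
Month 5: $1,859.00 +$59.48 interest = $1,918.48; pay $1,817.19 → $101.29
Month 6: $101.29 +$3.24 interest = $104.53; pay $104.53 → $0.00
Total interest: $179.62 + $164.66 + $139.87 + $104.91 + $59.48 + $3.24 = $651.78

$651.78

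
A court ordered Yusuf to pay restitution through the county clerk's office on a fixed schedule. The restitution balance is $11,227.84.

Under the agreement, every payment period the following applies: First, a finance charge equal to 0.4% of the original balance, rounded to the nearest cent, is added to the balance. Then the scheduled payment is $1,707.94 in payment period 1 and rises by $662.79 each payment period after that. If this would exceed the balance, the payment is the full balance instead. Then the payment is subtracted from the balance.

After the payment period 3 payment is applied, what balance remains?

$4,250.38

# | Opening | Interest | Payment | End bal
1 | $11,227.84 | $44.91 | $1,707.94 | $9,564.81
2 | $9,564.81 | $44.91 | $2,370.73 | $7,238.99
3 | $7,238.99 | $44.91 | $3,033.52 | $4,250.38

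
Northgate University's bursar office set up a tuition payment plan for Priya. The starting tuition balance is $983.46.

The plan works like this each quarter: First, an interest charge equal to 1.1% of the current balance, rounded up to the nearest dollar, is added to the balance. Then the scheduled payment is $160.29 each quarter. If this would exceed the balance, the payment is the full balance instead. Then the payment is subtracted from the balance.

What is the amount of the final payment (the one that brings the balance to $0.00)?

Quarter 1: $983.46 +$11.00 interest = $994.46; pay $160.29 → $834.17
Quarter 2: $834.17 +$10.00 interest = $844.17; pay $160.29 → $683.88
Quarter 3: $683.88 +$8.00 interest = $691.88; pay $160.29 → $531.59
Quarter 4: $531.59 +$6.00 interest = $537.59; pay $160.29 → $377.30
Quarter 5: $377.30 +$5.00 interest = $382.30; pay $160.29 → $222.01
Quarter 6: $222.01 +$3.00 interest = $225.01; pay $160.29 → $64.72
Quarter 7: $64.72 +$1.00 interest = $65.72; pay $65.72 → $0.00

$65.72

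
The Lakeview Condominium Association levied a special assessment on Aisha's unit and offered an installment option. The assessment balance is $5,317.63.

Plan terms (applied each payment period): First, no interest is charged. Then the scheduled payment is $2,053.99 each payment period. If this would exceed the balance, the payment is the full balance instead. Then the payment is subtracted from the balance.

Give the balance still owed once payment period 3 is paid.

Payment period 1: $5,317.63 − $2,053.99 → $3,263.64
Payment period 2: $3,263.64 − $2,053.99 → $1,209.65
Payment period 3: $1,209.65 − $1,209.65 → $0.00

$0.00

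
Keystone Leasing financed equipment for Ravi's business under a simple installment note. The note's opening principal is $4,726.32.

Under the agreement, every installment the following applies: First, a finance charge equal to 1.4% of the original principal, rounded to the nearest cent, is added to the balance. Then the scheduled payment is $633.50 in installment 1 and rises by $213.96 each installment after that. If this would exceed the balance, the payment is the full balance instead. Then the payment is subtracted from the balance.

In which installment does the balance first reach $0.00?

5

# | Opening | Interest | Payment | End bal
1 | $4,726.32 | $66.17 | $633.50 | $4,158.99
2 | $4,158.99 | $66.17 | $847.46 | $3,377.70
3 | $3,377.70 | $66.17 | $1,061.42 | $2,382.45
4 | $2,382.45 | $66.17 | $1,275.38 | $1,173.24
5 | $1,173.24 | $66.17 | $1,239.41 | $0.00
Balance reaches $0.00 in installment 5.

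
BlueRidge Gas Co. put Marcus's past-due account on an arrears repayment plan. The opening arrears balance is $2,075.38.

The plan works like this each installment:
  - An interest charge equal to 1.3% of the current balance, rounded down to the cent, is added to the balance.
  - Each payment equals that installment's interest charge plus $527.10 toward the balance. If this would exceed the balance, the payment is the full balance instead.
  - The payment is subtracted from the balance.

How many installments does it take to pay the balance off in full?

# | Opening | Interest | Payment | End bal
1 | $2,075.38 | $26.97 | $554.07 | $1,548.28
2 | $1,548.28 | $20.12 | $547.22 | $1,021.18
3 | $1,021.18 | $13.27 | $540.37 | $494.08
4 | $494.08 | $6.42 | $500.50 | $0.00
Balance reaches $0.00 in installment 4.

4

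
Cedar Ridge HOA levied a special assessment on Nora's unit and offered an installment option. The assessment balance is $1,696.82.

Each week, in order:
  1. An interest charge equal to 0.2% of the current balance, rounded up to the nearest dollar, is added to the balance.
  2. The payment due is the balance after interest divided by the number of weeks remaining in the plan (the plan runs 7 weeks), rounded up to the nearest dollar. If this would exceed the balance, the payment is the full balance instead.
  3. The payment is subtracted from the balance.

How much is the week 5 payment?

Week 1: $1,696.82 +$4.00 interest = $1,700.82; pay $243.00 → $1,457.82
Week 2: $1,457.82 +$3.00 interest = $1,460.82; pay $244.00 → $1,216.82
Week 3: $1,216.82 +$3.00 interest = $1,219.82; pay $244.00 → $975.82
Week 4: $975.82 +$2.00 interest = $977.82; pay $245.00 → $732.82
Week 5: $732.82 +$2.00 interest = $734.82; pay $245.00 → $489.82

$245.00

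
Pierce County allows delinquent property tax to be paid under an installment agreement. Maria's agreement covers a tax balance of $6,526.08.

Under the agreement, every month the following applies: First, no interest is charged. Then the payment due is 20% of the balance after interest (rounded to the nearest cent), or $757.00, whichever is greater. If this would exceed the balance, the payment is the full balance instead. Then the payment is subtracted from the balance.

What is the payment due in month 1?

$1,305.22

Month 1: opening $6,526.08; payment $1,305.22; balance $5,220.86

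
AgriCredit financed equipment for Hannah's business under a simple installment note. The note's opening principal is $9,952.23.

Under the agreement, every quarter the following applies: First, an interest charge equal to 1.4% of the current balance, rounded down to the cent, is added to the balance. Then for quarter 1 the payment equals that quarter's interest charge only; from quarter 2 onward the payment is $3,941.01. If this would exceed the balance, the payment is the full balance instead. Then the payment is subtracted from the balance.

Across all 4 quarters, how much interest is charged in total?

Quarter 1: opening $9,952.23; interest $139.33 → $10,091.56; payment $139.33; balance $9,952.23
Quarter 2: opening $9,952.23; interest $139.33 → $10,091.56; payment $3,941.01; balance $6,150.55
Quarter 3: opening $6,150.55; interest $86.10 → $6,236.65; payment $3,941.01; balance $2,295.64
Quarter 4: opening $2,295.64; interest $32.13 → $2,327.77; payment $2,327.77; balance $0.00
Total interest: $139.33 + $139.33 + $86.10 + $32.13 = $396.89

$396.89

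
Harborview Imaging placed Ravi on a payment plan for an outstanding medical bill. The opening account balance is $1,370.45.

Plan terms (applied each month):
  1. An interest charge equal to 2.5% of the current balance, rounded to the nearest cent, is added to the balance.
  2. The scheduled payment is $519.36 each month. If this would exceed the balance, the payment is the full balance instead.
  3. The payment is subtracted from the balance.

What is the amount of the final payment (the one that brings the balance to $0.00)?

$397.82

# | Opening | Interest | Payment | End bal
1 | $1,370.45 | $34.26 | $519.36 | $885.35
2 | $885.35 | $22.13 | $519.36 | $388.12
3 | $388.12 | $9.70 | $397.82 | $0.00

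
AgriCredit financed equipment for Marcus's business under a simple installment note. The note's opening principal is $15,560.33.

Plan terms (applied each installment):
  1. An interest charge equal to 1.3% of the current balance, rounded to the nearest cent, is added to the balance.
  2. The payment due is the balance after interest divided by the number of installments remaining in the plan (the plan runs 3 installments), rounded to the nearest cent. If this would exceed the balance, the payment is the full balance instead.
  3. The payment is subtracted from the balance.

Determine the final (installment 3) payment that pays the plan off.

Installment 1: $15,560.33 +$202.28 interest = $15,762.61; pay $5,254.20 → $10,508.41
Installment 2: $10,508.41 +$136.61 interest = $10,645.02; pay $5,322.51 → $5,322.51
Installment 3: $5,322.51 +$69.19 interest = $5,391.70; pay $5,391.70 → $0.00

$5,391.70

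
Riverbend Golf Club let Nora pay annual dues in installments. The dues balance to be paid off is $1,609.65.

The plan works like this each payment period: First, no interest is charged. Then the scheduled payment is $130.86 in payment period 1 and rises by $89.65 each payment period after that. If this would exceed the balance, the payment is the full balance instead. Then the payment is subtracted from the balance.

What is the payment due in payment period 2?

$220.51

Payment period 1: $1,609.65 − $130.86 → $1,478.79
Payment period 2: $1,478.79 − $220.51 → $1,258.28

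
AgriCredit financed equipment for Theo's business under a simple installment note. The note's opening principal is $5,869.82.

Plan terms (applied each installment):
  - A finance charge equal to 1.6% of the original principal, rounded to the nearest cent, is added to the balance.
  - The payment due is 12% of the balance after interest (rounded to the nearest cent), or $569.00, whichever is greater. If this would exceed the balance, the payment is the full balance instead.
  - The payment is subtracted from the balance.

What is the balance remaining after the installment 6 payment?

$2,794.26

# | Opening | Interest | Payment | End bal
1 | $5,869.82 | $93.92 | $715.65 | $5,248.09
2 | $5,248.09 | $93.92 | $641.04 | $4,700.97
3 | $4,700.97 | $93.92 | $575.39 | $4,219.50
4 | $4,219.50 | $93.92 | $569.00 | $3,744.42
5 | $3,744.42 | $93.92 | $569.00 | $3,269.34
6 | $3,269.34 | $93.92 | $569.00 | $2,794.26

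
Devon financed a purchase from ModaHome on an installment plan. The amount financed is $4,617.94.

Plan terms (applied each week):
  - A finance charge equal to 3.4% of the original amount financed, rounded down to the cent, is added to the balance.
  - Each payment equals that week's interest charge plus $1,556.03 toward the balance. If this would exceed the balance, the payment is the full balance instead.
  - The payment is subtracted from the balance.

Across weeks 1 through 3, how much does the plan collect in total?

$5,088.94

Week 1: $4,617.94 +$157.00 interest = $4,774.94; pay $1,713.03 → $3,061.91
Week 2: $3,061.91 +$157.00 interest = $3,218.91; pay $1,713.03 → $1,505.88
Week 3: $1,505.88 +$157.00 interest = $1,662.88; pay $1,662.88 → $0.00
Total paid: $5,088.94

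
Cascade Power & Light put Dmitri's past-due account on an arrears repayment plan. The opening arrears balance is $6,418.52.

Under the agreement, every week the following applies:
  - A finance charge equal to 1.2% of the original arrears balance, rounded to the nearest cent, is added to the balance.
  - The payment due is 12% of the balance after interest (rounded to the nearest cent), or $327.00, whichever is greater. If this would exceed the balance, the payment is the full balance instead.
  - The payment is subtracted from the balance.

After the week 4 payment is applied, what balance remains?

$4,075.26

# | Opening | Interest | Payment | End bal
1 | $6,418.52 | $77.02 | $779.46 | $5,716.08
2 | $5,716.08 | $77.02 | $695.17 | $5,097.93
3 | $5,097.93 | $77.02 | $620.99 | $4,553.96
4 | $4,553.96 | $77.02 | $555.72 | $4,075.26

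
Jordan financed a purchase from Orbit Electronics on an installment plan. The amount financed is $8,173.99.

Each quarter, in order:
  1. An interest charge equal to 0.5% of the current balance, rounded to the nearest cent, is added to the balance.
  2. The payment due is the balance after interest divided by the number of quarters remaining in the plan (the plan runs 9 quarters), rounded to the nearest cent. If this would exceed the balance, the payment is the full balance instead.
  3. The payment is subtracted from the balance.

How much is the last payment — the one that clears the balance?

$949.92

Quarter 1: opening $8,173.99; interest $40.87 → $8,214.86; payment $912.76; balance $7,302.10
Quarter 2: opening $7,302.10; interest $36.51 → $7,338.61; payment $917.33; balance $6,421.28
Quarter 3: opening $6,421.28; interest $32.11 → $6,453.39; payment $921.91; balance $5,531.48
Quarter 4: opening $5,531.48; interest $27.66 → $5,559.14; payment $926.52; balance $4,632.62
Quarter 5: opening $4,632.62; interest $23.16 → $4,655.78; payment $931.16; balance $3,724.62
Quarter 6: opening $3,724.62; interest $18.62 → $3,743.24; payment $935.81; balance $2,807.43
Quarter 7: opening $2,807.43; interest $14.04 → $2,821.47; payment $940.49; balance $1,880.98
Quarter 8: opening $1,880.98; interest $9.40 → $1,890.38; payment $945.19; balance $945.19
Quarter 9: opening $945.19; interest $4.73 → $949.92; payment $949.92; balance $0.00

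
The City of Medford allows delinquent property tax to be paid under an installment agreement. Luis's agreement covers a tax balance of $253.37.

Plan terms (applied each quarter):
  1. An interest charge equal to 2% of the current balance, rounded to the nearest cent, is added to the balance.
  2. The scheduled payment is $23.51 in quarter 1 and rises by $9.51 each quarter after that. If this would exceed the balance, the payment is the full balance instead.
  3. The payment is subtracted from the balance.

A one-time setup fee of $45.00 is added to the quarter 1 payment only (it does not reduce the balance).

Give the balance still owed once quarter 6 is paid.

Quarter 1: opening $253.37; interest $5.07 → $258.44; payment $23.51 (+ $45.00 fee); balance $234.93
Quarter 2: opening $234.93; interest $4.70 → $239.63; payment $33.02; balance $206.61
Quarter 3: opening $206.61; interest $4.13 → $210.74; payment $42.53; balance $168.21
Quarter 4: opening $168.21; interest $3.36 → $171.57; payment $52.04; balance $119.53
Quarter 5: opening $119.53; interest $2.39 → $121.92; payment $61.55; balance $60.37
Quarter 6: opening $60.37; interest $1.21 → $61.58; payment $61.58; balance $0.00

$0.00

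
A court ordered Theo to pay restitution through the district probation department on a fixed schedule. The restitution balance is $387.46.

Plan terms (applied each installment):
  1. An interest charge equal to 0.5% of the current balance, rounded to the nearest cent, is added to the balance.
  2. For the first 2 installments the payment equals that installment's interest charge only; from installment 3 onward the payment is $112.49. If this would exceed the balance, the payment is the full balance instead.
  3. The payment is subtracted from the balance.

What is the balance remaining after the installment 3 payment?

Installment 1: $387.46 +$1.94 interest = $389.40; pay $1.94 → $387.46
Installment 2: $387.46 +$1.94 interest = $389.40; pay $1.94 → $387.46
Installment 3: $387.46 +$1.94 interest = $389.40; pay $112.49 → $276.91

$276.91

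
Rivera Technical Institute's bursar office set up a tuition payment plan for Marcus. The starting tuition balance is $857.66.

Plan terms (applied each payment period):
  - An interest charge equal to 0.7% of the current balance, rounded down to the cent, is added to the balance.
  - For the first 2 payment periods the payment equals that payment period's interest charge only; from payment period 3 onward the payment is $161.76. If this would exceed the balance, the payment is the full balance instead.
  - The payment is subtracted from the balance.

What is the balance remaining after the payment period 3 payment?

$701.90

Payment period 1: $857.66 +$6.00 interest = $863.66; pay $6.00 → $857.66
Payment period 2: $857.66 +$6.00 interest = $863.66; pay $6.00 → $857.66
Payment period 3: $857.66 +$6.00 interest = $863.66; pay $161.76 → $701.90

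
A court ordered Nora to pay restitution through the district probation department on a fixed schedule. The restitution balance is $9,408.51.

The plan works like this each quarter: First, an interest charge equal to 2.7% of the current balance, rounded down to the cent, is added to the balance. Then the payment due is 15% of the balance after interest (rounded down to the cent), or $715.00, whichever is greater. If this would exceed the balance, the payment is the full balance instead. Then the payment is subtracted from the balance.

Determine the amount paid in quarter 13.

$302.90

# | Opening | Interest | Payment | End bal
1 | $9,408.51 | $254.02 | $1,449.37 | $8,213.16
2 | $8,213.16 | $221.75 | $1,265.23 | $7,169.68
3 | $7,169.68 | $193.58 | $1,104.48 | $6,258.78
4 | $6,258.78 | $168.98 | $964.16 | $5,463.60
5 | $5,463.60 | $147.51 | $841.66 | $4,769.45
6 | $4,769.45 | $128.77 | $734.73 | $4,163.49
7 | $4,163.49 | $112.41 | $715.00 | $3,560.90
8 | $3,560.90 | $96.14 | $715.00 | $2,942.04
9 | $2,942.04 | $79.43 | $715.00 | $2,306.47
10 | $2,306.47 | $62.27 | $715.00 | $1,653.74
11 | $1,653.74 | $44.65 | $715.00 | $983.39
12 | $983.39 | $26.55 | $715.00 | $294.94
13 | $294.94 | $7.96 | $302.90 | $0.00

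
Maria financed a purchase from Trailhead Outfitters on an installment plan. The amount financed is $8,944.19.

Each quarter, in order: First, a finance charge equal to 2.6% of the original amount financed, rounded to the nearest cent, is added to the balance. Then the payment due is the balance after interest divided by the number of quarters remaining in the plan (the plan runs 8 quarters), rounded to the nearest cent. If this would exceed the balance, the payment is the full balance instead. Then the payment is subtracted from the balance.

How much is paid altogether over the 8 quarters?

Quarter 1: $8,944.19 +$232.55 interest = $9,176.74; pay $1,147.09 → $8,029.65
Quarter 2: $8,029.65 +$232.55 interest = $8,262.20; pay $1,180.31 → $7,081.89
Quarter 3: $7,081.89 +$232.55 interest = $7,314.44; pay $1,219.07 → $6,095.37
Quarter 4: $6,095.37 +$232.55 interest = $6,327.92; pay $1,265.58 → $5,062.34
Quarter 5: $5,062.34 +$232.55 interest = $5,294.89; pay $1,323.72 → $3,971.17
Quarter 6: $3,971.17 +$232.55 interest = $4,203.72; pay $1,401.24 → $2,802.48
Quarter 7: $2,802.48 +$232.55 interest = $3,035.03; pay $1,517.52 → $1,517.51
Quarter 8: $1,517.51 +$232.55 interest = $1,750.06; pay $1,750.06 → $0.00
Total paid: $10,804.59

$10,804.59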